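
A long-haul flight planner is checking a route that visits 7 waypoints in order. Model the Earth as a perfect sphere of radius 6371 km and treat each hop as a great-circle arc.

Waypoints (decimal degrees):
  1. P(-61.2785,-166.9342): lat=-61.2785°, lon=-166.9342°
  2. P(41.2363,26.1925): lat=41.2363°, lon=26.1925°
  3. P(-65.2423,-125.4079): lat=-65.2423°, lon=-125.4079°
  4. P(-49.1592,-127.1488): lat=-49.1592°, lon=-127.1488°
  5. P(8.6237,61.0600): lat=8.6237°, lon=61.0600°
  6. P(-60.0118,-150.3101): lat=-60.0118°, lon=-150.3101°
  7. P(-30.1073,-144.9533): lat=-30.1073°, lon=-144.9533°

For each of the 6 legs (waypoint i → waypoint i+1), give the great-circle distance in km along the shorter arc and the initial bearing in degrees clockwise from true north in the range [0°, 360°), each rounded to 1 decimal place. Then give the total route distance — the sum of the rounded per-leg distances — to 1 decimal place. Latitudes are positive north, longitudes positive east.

Leg 1: dist=17617.1 km, bearing=207.7°
Leg 2: dist=16803.4 km, bearing=204.4°
Leg 3: dist=1791.3 km, bearing=355.9°
Leg 4: dist=15443.2 km, bearing=192.4°
Leg 5: dist=13731.6 km, bearing=161.8°
Leg 6: dist=3349.3 km, bearing=9.3°
Total: 68735.9 km

Leg 1: φ1=-1.0695116, φ2=0.7197092, Δφ=1.7892208, Δλ=3.3706968 rad; a=sin²(Δφ/2)+cosφ1·cosφ2·sin²(Δλ/2)=0.9649989170; c=2·atan2(√a, √(1-a))=2.765203279; dist=6371·c=17617.110 ≈ 17617.1 km; running total=17617.1 km
Leg 1 bearing: y=sinΔλ·cosφ2=-0.17078250, x=cosφ1·sinφ2-sinφ1·cosφ2·cosΔλ=-0.32548021; θ=atan2(y, x)=-152.3136° <0 so +360° → 207.6864° ≈ 207.7°
Leg 2: φ1=0.7197092, φ2=-1.1386929, Δφ=-1.8584022, Δλ=-2.6459261 rad; a=sin²(Δφ/2)+cosφ1·cosφ2·sin²(Δλ/2)=0.9378012466; c=2·atan2(√a, √(1-a))=2.637478051; dist=6371·c=16803.373 ≈ 16803.4 km; running total=34420.5 km
Leg 2 bearing: y=sinΔλ·cosφ2=-0.19918018, x=cosφ1·sinφ2-sinφ1·cosφ2·cosΔλ=-0.44005401; θ=atan2(y, x)=-155.6472° <0 so +360° → 204.3528° ≈ 204.4°
Leg 3: φ1=-1.1386929, φ2=-0.8579899, Δφ=0.2807030, Δλ=-0.0303844 rad; a=sin²(Δφ/2)+cosφ1·cosφ2·sin²(Δλ/2)=0.0196327498; c=2·atan2(√a, √(1-a))=0.281158987; dist=6371·c=1791.264 ≈ 1791.3 km; running total=36211.8 km
Leg 3 bearing: y=sinΔλ·cosφ2=-0.01986713, x=cosφ1·sinφ2-sinφ1·cosφ2·cosΔλ=0.27675714; θ=atan2(y, x)=-4.1060° <0 so +360° → 355.8940° ≈ 355.9°
Leg 4: φ1=-0.8579899, φ2=0.1505120, Δφ=1.0085019, Δλ=3.2848632 rad; a=sin²(Δφ/2)+cosφ1·cosφ2·sin²(Δλ/2)=0.8766894565; c=2·atan2(√a, √(1-a))=2.423981746; dist=6371·c=15443.188 ≈ 15443.2 km; running total=51655.0 km
Leg 4 bearing: y=sinΔλ·cosφ2=-0.14116673, x=cosφ1·sinφ2-sinφ1·cosφ2·cosΔλ=-0.64225553; θ=atan2(y, x)=-167.6036° <0 so +360° → 192.3964° ≈ 192.4°
Leg 5: φ1=0.1505120, φ2=-1.0474035, Δφ=-1.1979155, Δλ=-3.6891042 rad; a=sin²(Δφ/2)+cosφ1·cosφ2·sin²(Δλ/2)=0.7759026368; c=2·atan2(√a, √(1-a))=2.155323685; dist=6371·c=13731.567 ≈ 13731.6 km; running total=65386.6 km
Leg 5 bearing: y=sinΔλ·cosφ2=0.26018921, x=cosφ1·sinφ2-sinφ1·cosφ2·cosΔλ=-0.79234621; θ=atan2(y, x)=161.8209° ≈ 161.8°
Leg 6: φ1=-1.0474035, φ2=-0.5254715, Δφ=0.5219320, Δλ=0.0934938 rad; a=sin²(Δφ/2)+cosφ1·cosφ2·sin²(Δλ/2)=0.0675154032; c=2·atan2(√a, √(1-a))=0.525707347; dist=6371·c=3349.282 ≈ 3349.3 km; running total=68735.9 km
Leg 6 bearing: y=sinΔλ·cosφ2=0.08076254, x=cosφ1·sinφ2-sinφ1·cosφ2·cosΔλ=0.49528346; θ=atan2(y, x)=9.2613° ≈ 9.3°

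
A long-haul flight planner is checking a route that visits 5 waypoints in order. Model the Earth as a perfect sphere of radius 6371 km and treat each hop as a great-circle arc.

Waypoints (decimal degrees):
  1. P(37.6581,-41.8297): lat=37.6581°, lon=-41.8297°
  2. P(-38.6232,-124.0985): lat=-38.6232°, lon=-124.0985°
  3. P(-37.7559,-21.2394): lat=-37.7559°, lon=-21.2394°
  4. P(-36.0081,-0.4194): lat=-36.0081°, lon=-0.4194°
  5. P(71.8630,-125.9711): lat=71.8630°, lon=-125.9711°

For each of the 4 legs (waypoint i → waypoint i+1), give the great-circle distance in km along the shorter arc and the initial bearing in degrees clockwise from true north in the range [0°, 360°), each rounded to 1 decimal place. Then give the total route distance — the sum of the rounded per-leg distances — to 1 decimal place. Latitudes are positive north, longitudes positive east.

Leg 1: φ1=0.6572578, φ2=-0.6741020, Δφ=-1.3313598, Δλ=-1.4358614 rad; a=sin²(Δφ/2)+cosφ1·cosφ2·sin²(Δλ/2)=0.6490731764; c=2·atan2(√a, √(1-a))=1.873546423; dist=6371·c=11936.364 ≈ 11936.4 km; running total=11936.4 km
Leg 1 bearing: y=sinΔλ·cosφ2=-0.77416614, x=cosφ1·sinφ2-sinφ1·cosφ2·cosΔλ=-0.55836865; θ=atan2(y, x)=-125.8011° <0 so +360° → 234.1989° ≈ 234.2°
Leg 2: φ1=-0.6741020, φ2=-0.6589648, Δφ=0.0151372, Δλ=1.7952300 rad; a=sin²(Δφ/2)+cosφ1·cosφ2·sin²(Δλ/2)=0.3776376809; c=2·atan2(√a, √(1-a))=1.323560642; dist=6371·c=8432.405 ≈ 8432.4 km; running total=20368.8 km
Leg 2 bearing: y=sinΔλ·cosφ2=0.77079786, x=cosφ1·sinφ2-sinφ1·cosφ2·cosΔλ=-0.58820108; θ=atan2(y, x)=127.3475° ≈ 127.3°
Leg 3: φ1=-0.6589648, φ2=-0.6284599, Δφ=0.0305049, Δλ=0.3633776 rad; a=sin²(Δφ/2)+cosφ1·cosφ2·sin²(Δλ/2)=0.0211138705; c=2·atan2(√a, √(1-a))=0.291644753; dist=6371·c=1858.069 ≈ 1858.1 km; running total=22226.9 km
Leg 3 bearing: y=sinΔλ·cosφ2=0.28752201, x=cosφ1·sinφ2-sinφ1·cosφ2·cosΔλ=-0.00184273; θ=atan2(y, x)=90.3672° ≈ 90.4°
Leg 4: φ1=-0.6284599, φ2=1.2542460, Δφ=1.8827059, Δλ=-2.1912905 rad; a=sin²(Δφ/2)+cosφ1·cosφ2·sin²(Δλ/2)=0.8525516757; c=2·atan2(√a, √(1-a))=2.353365211; dist=6371·c=14993.290 ≈ 14993.3 km; running total=37220.2 km
Leg 4 bearing: y=sinΔλ·cosφ2=-0.25326295, x=cosφ1·sinφ2-sinφ1·cosφ2·cosΔλ=0.66233461; θ=atan2(y, x)=-20.9258° <0 so +360° → 339.0742° ≈ 339.1°

Leg 1: dist=11936.4 km, bearing=234.2°
Leg 2: dist=8432.4 km, bearing=127.3°
Leg 3: dist=1858.1 km, bearing=90.4°
Leg 4: dist=14993.3 km, bearing=339.1°
Total: 37220.2 km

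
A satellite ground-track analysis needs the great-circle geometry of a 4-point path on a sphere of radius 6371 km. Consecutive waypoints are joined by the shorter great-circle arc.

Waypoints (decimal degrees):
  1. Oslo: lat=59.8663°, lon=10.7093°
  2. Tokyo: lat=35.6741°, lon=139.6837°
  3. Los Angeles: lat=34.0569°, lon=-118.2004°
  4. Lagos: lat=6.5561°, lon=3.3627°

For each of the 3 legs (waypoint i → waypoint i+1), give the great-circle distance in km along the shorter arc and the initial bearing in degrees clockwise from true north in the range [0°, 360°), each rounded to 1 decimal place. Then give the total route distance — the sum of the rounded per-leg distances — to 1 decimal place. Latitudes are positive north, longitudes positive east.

Leg 1: φ1=1.0448640, φ2=0.6226305, Δφ=-0.4222335, Δλ=2.2510279 rad; a=sin²(Δφ/2)+cosφ1·cosφ2·sin²(Δλ/2)=0.3760711899; c=2·atan2(√a, √(1-a))=1.320328082; dist=6371·c=8411.810 ≈ 8411.8 km; running total=8411.8 km
Leg 1 bearing: y=sinΔλ·cosφ2=0.63154072, x=cosφ1·sinφ2-sinφ1·cosφ2·cosΔλ=0.73465837; θ=atan2(y, x)=40.6836° ≈ 40.7°
Leg 2: φ1=0.6226305, φ2=0.5944050, Δφ=-0.0282255, Δλ=-4.5009266 rad; a=sin²(Δφ/2)+cosφ1·cosφ2·sin²(Δλ/2)=0.4073361327; c=2·atan2(√a, √(1-a))=1.384390963; dist=6371·c=8819.955 ≈ 8820.0 km; running total=17231.8 km
Leg 2 bearing: y=sinΔλ·cosφ2=0.81002742, x=cosφ1·sinφ2-sinφ1·cosφ2·cosΔλ=0.55633551; θ=atan2(y, x)=55.5183° ≈ 55.5°
Leg 3: φ1=0.5944050, φ2=0.1144255, Δφ=-0.4799795, Δλ=2.1216763 rad; a=sin²(Δφ/2)+cosφ1·cosφ2·sin²(Δλ/2)=0.6834409974; c=2·atan2(√a, √(1-a))=1.946451393; dist=6371·c=12400.842 ≈ 12400.8 km; running total=29632.6 km
Leg 3 bearing: y=sinΔλ·cosφ2=0.84649218, x=cosφ1·sinφ2-sinφ1·cosφ2·cosΔλ=0.38580901; θ=atan2(y, x)=65.4977° ≈ 65.5°

Leg 1: dist=8411.8 km, bearing=40.7°
Leg 2: dist=8820.0 km, bearing=55.5°
Leg 3: dist=12400.8 km, bearing=65.5°
Total: 29632.6 km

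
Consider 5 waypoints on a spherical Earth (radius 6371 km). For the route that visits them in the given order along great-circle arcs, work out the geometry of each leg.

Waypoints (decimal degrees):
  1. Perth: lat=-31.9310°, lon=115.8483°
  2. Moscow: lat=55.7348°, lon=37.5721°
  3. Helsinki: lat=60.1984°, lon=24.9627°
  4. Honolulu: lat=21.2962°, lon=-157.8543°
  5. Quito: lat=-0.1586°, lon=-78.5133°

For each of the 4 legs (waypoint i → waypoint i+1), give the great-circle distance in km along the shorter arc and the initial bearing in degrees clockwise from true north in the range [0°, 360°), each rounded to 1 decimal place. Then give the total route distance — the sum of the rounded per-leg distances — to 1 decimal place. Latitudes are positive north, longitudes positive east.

Leg 1: dist=12217.8 km, bearing=324.1°
Leg 2: dist=891.9 km, bearing=309.0°
Leg 3: dist=10949.7 km, bearing=2.7°
Leg 4: dist=8910.6 km, bearing=94.1°
Total: 32970.0 km

Leg 1: φ1=-0.5573011, φ2=0.9727558, Δφ=1.5300569, Δλ=-1.3661774 rad; a=sin²(Δφ/2)+cosφ1·cosφ2·sin²(Δλ/2)=0.6700050143; c=2·atan2(√a, √(1-a))=1.917723888; dist=6371·c=12217.819 ≈ 12217.8 km; running total=12217.8 km
Leg 1 bearing: y=sinΔλ·cosφ2=-0.55127866, x=cosφ1·sinφ2-sinφ1·cosφ2·cosΔλ=0.76189568; θ=atan2(y, x)=-35.8881° <0 so +360° → 324.1119° ≈ 324.1°
Leg 2: φ1=0.9727558, φ2=1.0506603, Δφ=0.0779045, Δλ=-0.2200755 rad; a=sin²(Δφ/2)+cosφ1·cosφ2·sin²(Δλ/2)=0.0048910303; c=2·atan2(√a, √(1-a))=0.139986074; dist=6371·c=891.851 ≈ 891.9 km; running total=13109.7 km
Leg 2 bearing: y=sinΔλ·cosφ2=-0.10849637, x=cosφ1·sinφ2-sinφ1·cosφ2·cosΔλ=0.08773238; θ=atan2(y, x)=-51.0403° <0 so +360° → 308.9597° ≈ 309.0°
Leg 3: φ1=1.0506603, φ2=0.3716888, Δφ=-0.6789715, Δλ=-3.1907586 rad; a=sin²(Δφ/2)+cosφ1·cosφ2·sin²(Δλ/2)=0.5736715300; c=2·atan2(√a, √(1-a))=1.718677799; dist=6371·c=10949.696 ≈ 10949.7 km; running total=24059.4 km
Leg 3 bearing: y=sinΔλ·cosφ2=0.04579019, x=cosφ1·sinφ2-sinφ1·cosφ2·cosΔλ=0.98802494; θ=atan2(y, x)=2.6535° ≈ 2.7°
Leg 4: φ1=0.3716888, φ2=-0.0027681, Δφ=-0.3744569, Δλ=1.3847617 rad; a=sin²(Δφ/2)+cosφ1·cosφ2·sin²(Δλ/2)=0.4143363723; c=2·atan2(√a, √(1-a))=1.398619641; dist=6371·c=8910.606 ≈ 8910.6 km; running total=32970.0 km
Leg 4 bearing: y=sinΔλ·cosφ2=0.98274164, x=cosφ1·sinφ2-sinφ1·cosφ2·cosΔλ=-0.06975558; θ=atan2(y, x)=94.0601° ≈ 94.1°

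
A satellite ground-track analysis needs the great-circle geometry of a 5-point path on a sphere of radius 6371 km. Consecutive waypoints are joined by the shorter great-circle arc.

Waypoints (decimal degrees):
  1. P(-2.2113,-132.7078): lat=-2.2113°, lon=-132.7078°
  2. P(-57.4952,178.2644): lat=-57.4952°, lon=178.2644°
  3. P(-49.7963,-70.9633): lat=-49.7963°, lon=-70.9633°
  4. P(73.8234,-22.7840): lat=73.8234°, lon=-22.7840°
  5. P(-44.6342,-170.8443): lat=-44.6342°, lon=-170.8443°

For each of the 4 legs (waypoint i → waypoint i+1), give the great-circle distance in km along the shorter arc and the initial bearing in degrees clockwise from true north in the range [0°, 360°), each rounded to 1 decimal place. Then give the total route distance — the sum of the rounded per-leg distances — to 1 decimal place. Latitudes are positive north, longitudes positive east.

Leg 1: dist=7492.2 km, bearing=206.1°
Leg 2: dist=6515.4 km, bearing=135.0°
Leg 3: dist=14216.3 km, bearing=15.2°
Leg 4: dist=16396.6 km, bearing=315.6°
Total: 44620.5 km

Leg 1: φ1=-0.0385945, φ2=-1.0034805, Δφ=-0.9648861, Δλ=5.4274888 rad; a=sin²(Δφ/2)+cosφ1·cosφ2·sin²(Δλ/2)=0.3076860836; c=2·atan2(√a, √(1-a))=1.175991721; dist=6371·c=7492.243 ≈ 7492.2 km; running total=7492.2 km
Leg 1 bearing: y=sinΔλ·cosφ2=-0.40572949, x=cosφ1·sinφ2-sinφ1·cosφ2·cosΔλ=-0.82912304; θ=atan2(y, x)=-153.9253° <0 so +360° → 206.0747° ≈ 206.1°
Leg 2: φ1=-1.0034805, φ2=-0.8691094, Δφ=0.1343712, Δλ=-4.3498440 rad; a=sin²(Δφ/2)+cosφ1·cosφ2·sin²(Δλ/2)=0.2394559472; c=2·atan2(√a, √(1-a))=1.022671001; dist=6371·c=6515.437 ≈ 6515.4 km; running total=14007.6 km
Leg 2 bearing: y=sinΔλ·cosφ2=0.60354728, x=cosφ1·sinφ2-sinφ1·cosφ2·cosΔλ=-0.60348809; θ=atan2(y, x)=134.9972° ≈ 135.0°
Leg 3: φ1=-0.8691094, φ2=1.2884614, Δφ=2.1575708, Δλ=0.8408874 rad; a=sin²(Δφ/2)+cosφ1·cosφ2·sin²(Δλ/2)=0.8067997259; c=2·atan2(√a, √(1-a))=2.231407364; dist=6371·c=14216.296 ≈ 14216.3 km; running total=28223.9 km
Leg 3 bearing: y=sinΔλ·cosφ2=0.20762169, x=cosφ1·sinφ2-sinφ1·cosφ2·cosΔλ=0.76183262; θ=atan2(y, x)=15.2446° ≈ 15.2°
Leg 4: φ1=1.2884614, φ2=-0.7790137, Δφ=-2.0674751, Δλ=-2.5841397 rad; a=sin²(Δφ/2)+cosφ1·cosφ2·sin²(Δλ/2)=0.9214997970; c=2·atan2(√a, √(1-a))=2.573631765; dist=6371·c=16396.608 ≈ 16396.6 km; running total=44620.5 km
Leg 4 bearing: y=sinΔλ·cosφ2=-0.37645883, x=cosφ1·sinφ2-sinφ1·cosφ2·cosΔλ=0.38422706; θ=atan2(y, x)=-44.4149° <0 so +360° → 315.5851° ≈ 315.6°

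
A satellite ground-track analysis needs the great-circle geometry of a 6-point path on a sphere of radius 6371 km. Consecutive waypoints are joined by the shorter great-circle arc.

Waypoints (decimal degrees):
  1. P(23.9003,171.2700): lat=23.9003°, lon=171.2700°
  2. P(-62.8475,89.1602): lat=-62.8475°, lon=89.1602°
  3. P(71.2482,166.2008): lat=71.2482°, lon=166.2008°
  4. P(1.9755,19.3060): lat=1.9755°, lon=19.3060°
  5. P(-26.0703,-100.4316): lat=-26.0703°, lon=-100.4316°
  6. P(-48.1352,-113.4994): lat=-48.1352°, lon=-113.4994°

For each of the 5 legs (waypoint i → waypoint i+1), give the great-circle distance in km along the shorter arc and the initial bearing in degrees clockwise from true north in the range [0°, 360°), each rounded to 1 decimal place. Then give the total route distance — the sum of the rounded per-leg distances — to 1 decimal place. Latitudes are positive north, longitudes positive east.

Leg 1: φ1=0.4171389, φ2=-1.0968958, Δφ=-1.5140347, Δλ=-1.4330864 rad; a=sin²(Δφ/2)+cosφ1·cosφ2·sin²(Δλ/2)=0.6516110753; c=2·atan2(√a, √(1-a))=1.878868515; dist=6371·c=11970.271 ≈ 11970.3 km; running total=11970.3 km
Leg 1 bearing: y=sinΔλ·cosφ2=-0.45204003, x=cosφ1·sinφ2-sinφ1·cosφ2·cosΔλ=-0.83887790; θ=atan2(y, x)=-151.6814° <0 so +360° → 208.3186° ≈ 208.3°
Leg 2: φ1=-1.0968958, φ2=1.2435157, Δφ=2.3404115, Δλ=1.3446121 rad; a=sin²(Δφ/2)+cosφ1·cosφ2·sin²(Δλ/2)=0.9048321972; c=2·atan2(√a, √(1-a))=2.514376382; dist=6371·c=16019.092 ≈ 16019.1 km; running total=27989.4 km
Leg 2 bearing: y=sinΔλ·cosφ2=0.31328114, x=cosφ1·sinφ2-sinφ1·cosφ2·cosΔλ=0.49628469; θ=atan2(y, x)=32.2623° ≈ 32.3°
Leg 3: φ1=1.2435157, φ2=0.0344790, Δφ=-1.2090367, Δλ=-2.5637979 rad; a=sin²(Δφ/2)+cosφ1·cosφ2·sin²(Δλ/2)=0.6182412142; c=2·atan2(√a, √(1-a))=1.809540316; dist=6371·c=11528.581 ≈ 11528.6 km; running total=39518.0 km
Leg 3 bearing: y=sinΔλ·cosφ2=-0.54585337, x=cosφ1·sinφ2-sinφ1·cosφ2·cosΔλ=0.80381600; θ=atan2(y, x)=-34.1795° <0 so +360° → 325.8205° ≈ 325.8°
Leg 4: φ1=0.0344790, φ2=-0.4550126, Δφ=-0.4894916, Δλ=-2.0898154 rad; a=sin²(Δφ/2)+cosφ1·cosφ2·sin²(Δλ/2)=0.7302226002; c=2·atan2(√a, √(1-a))=2.049292988; dist=6371·c=13056.046 ≈ 13056.0 km; running total=52574.0 km
Leg 4 bearing: y=sinΔλ·cosφ2=-0.77996081, x=cosφ1·sinφ2-sinφ1·cosφ2·cosΔλ=-0.42385298; θ=atan2(y, x)=-118.5209° <0 so +360° → 241.4791° ≈ 241.5°
Leg 5: φ1=-0.4550126, φ2=-0.8401177, Δφ=-0.3851052, Δλ=-0.2280761 rad; a=sin²(Δφ/2)+cosφ1·cosφ2·sin²(Δλ/2)=0.0443827563; c=2·atan2(√a, √(1-a))=0.424524988; dist=6371·c=2704.649 ≈ 2704.6 km; running total=55278.6 km
Leg 5 bearing: y=sinΔλ·cosφ2=-0.15089613, x=cosφ1·sinφ2-sinφ1·cosφ2·cosΔλ=-0.38325196; θ=atan2(y, x)=-158.5092° <0 so +360° → 201.4908° ≈ 201.5°

Leg 1: dist=11970.3 km, bearing=208.3°
Leg 2: dist=16019.1 km, bearing=32.3°
Leg 3: dist=11528.6 km, bearing=325.8°
Leg 4: dist=13056.0 km, bearing=241.5°
Leg 5: dist=2704.6 km, bearing=201.5°
Total: 55278.6 km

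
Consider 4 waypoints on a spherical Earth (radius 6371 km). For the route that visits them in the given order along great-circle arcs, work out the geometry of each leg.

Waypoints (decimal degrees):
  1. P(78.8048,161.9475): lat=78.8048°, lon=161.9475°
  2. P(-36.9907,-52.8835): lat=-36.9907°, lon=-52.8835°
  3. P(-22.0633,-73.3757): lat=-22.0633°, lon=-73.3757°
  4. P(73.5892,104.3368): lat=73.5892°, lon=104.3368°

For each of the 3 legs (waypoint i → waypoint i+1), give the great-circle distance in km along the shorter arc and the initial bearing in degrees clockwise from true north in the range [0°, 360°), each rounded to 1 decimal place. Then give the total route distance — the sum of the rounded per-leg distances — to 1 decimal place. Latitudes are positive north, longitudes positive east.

Leg 1: φ1=1.3754032, φ2=-0.6456095, Δφ=-2.0210127, Δλ=-3.7495083 rad; a=sin²(Δφ/2)+cosφ1·cosφ2·sin²(Δλ/2)=0.8587643096; c=2·atan2(√a, √(1-a))=2.371043993; dist=6371·c=15105.921 ≈ 15105.9 km; running total=15105.9 km
Leg 1 bearing: y=sinΔλ·cosφ2=0.45620266, x=cosφ1·sinφ2-sinφ1·cosφ2·cosΔλ=0.52633811; θ=atan2(y, x)=40.9171° ≈ 40.9°
Leg 2: φ1=-0.6456095, φ2=-0.3850772, Δφ=0.2605323, Δλ=-0.3576564 rad; a=sin²(Δφ/2)+cosφ1·cosφ2·sin²(Δλ/2)=0.0402947927; c=2·atan2(√a, √(1-a))=0.404217553; dist=6371·c=2575.270 ≈ 2575.3 km; running total=17681.2 km
Leg 2 bearing: y=sinΔλ·cosφ2=-0.32444331, x=cosφ1·sinφ2-sinφ1·cosφ2·cosΔλ=0.22230840; θ=atan2(y, x)=-55.5811° <0 so +360° → 304.4189° ≈ 304.4°
Leg 3: φ1=-0.3850772, φ2=1.2843738, Δφ=1.6694511, Δλ=3.1016682 rad; a=sin²(Δφ/2)+cosφ1·cosφ2·sin²(Δλ/2)=0.8109760775; c=2·atan2(√a, √(1-a))=2.242029567; dist=6371·c=14283.970 ≈ 14284.0 km; running total=31965.2 km
Leg 3 bearing: y=sinΔλ·cosφ2=0.01127654, x=cosφ1·sinφ2-sinφ1·cosφ2·cosΔλ=0.78297405; θ=atan2(y, x)=0.8251° ≈ 0.8°

Leg 1: dist=15105.9 km, bearing=40.9°
Leg 2: dist=2575.3 km, bearing=304.4°
Leg 3: dist=14284.0 km, bearing=0.8°
Total: 31965.2 km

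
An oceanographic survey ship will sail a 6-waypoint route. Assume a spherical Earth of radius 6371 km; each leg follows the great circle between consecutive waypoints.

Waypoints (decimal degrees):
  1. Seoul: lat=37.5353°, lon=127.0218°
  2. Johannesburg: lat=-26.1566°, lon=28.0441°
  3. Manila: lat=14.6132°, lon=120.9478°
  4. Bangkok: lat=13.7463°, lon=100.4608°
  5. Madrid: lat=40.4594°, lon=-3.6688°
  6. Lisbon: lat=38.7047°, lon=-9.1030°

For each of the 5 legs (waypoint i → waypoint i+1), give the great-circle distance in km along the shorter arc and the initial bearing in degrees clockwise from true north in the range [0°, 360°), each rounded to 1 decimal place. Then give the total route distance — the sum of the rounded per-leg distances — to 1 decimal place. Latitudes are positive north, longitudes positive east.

Leg 1: φ1=0.6551146, φ2=-0.4565188, Δφ=-1.1116334, Δλ=-1.7274868 rad; a=sin²(Δφ/2)+cosφ1·cosφ2·sin²(Δλ/2)=0.6898226309; c=2·atan2(√a, √(1-a))=1.960209147; dist=6371·c=12488.492 ≈ 12488.5 km; running total=12488.5 km
Leg 1 bearing: y=sinΔλ·cosφ2=-0.88659627, x=cosφ1·sinφ2-sinφ1·cosφ2·cosΔλ=-0.26422817; θ=atan2(y, x)=-106.5954° <0 so +360° → 253.4046° ≈ 253.4°
Leg 2: φ1=-0.4565188, φ2=0.2550485, Δφ=0.7115672, Δλ=1.6214755 rad; a=sin²(Δφ/2)+cosφ1·cosφ2·sin²(Δλ/2)=0.5776079306; c=2·atan2(√a, √(1-a))=1.726642286; dist=6371·c=11000.438 ≈ 11000.4 km; running total=23488.9 km
Leg 2 bearing: y=sinΔλ·cosφ2=0.96640869, x=cosφ1·sinφ2-sinφ1·cosφ2·cosΔλ=0.20484695; θ=atan2(y, x)=78.0323° ≈ 78.0°
Leg 3: φ1=0.2550485, φ2=0.2399182, Δφ=-0.0151303, Δλ=-0.3575656 rad; a=sin²(Δφ/2)+cosφ1·cosφ2·sin²(Δλ/2)=0.0297819124; c=2·atan2(√a, √(1-a))=0.346885309; dist=6371·c=2210.006 ≈ 2210.0 km; running total=25698.9 km
Leg 3 bearing: y=sinΔλ·cosφ2=-0.33997009, x=cosφ1·sinφ2-sinφ1·cosφ2·cosΔλ=0.00037034; θ=atan2(y, x)=-89.9376° <0 so +360° → 270.0624° ≈ 270.1°
Leg 4: φ1=0.2399182, φ2=0.7061497, Δφ=0.4662315, Δλ=-1.8174044 rad; a=sin²(Δφ/2)+cosφ1·cosφ2·sin²(Δλ/2)=0.5131118485; c=2·atan2(√a, √(1-a))=1.597023030; dist=6371·c=10174.634 ≈ 10174.6 km; running total=35873.5 km
Leg 4 bearing: y=sinΔλ·cosφ2=-0.73784676, x=cosφ1·sinφ2-sinφ1·cosφ2·cosΔλ=0.67445865; θ=atan2(y, x)=-47.5699° <0 so +360° → 312.4301° ≈ 312.4°
Leg 5: φ1=0.7061497, φ2=0.6755245, Δφ=-0.0306253, Δλ=-0.0948447 rad; a=sin²(Δφ/2)+cosφ1·cosφ2·sin²(Δλ/2)=0.0015687610; c=2·atan2(√a, √(1-a))=0.079235902; dist=6371·c=504.812 ≈ 504.8 km; running total=36378.3 km
Leg 5 bearing: y=sinΔλ·cosφ2=-0.07390389, x=cosφ1·sinφ2-sinφ1·cosφ2·cosΔλ=-0.02834457; θ=atan2(y, x)=-110.9835° <0 so +360° → 249.0165° ≈ 249.0°

Leg 1: dist=12488.5 km, bearing=253.4°
Leg 2: dist=11000.4 km, bearing=78.0°
Leg 3: dist=2210.0 km, bearing=270.1°
Leg 4: dist=10174.6 km, bearing=312.4°
Leg 5: dist=504.8 km, bearing=249.0°
Total: 36378.3 km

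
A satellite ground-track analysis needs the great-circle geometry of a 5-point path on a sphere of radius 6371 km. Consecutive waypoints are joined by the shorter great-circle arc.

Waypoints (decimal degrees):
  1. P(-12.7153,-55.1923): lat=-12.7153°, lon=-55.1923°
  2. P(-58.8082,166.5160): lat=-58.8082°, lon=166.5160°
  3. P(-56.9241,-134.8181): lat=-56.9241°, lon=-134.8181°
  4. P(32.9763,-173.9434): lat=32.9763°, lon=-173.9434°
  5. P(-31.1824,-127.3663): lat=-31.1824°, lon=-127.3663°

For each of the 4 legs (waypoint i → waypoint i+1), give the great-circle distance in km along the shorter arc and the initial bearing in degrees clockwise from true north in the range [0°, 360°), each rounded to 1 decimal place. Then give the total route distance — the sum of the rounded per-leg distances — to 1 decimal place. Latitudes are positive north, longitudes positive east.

Leg 1: φ1=-0.2219239, φ2=-1.0263967, Δφ=-0.8044729, Δλ=3.8695398 rad; a=sin²(Δφ/2)+cosφ1·cosφ2·sin²(Δλ/2)=0.5944338669; c=2·atan2(√a, √(1-a))=1.760805328; dist=6371·c=11218.091 ≈ 11218.1 km; running total=11218.1 km
Leg 1 bearing: y=sinΔλ·cosφ2=-0.34458186, x=cosφ1·sinφ2-sinφ1·cosφ2·cosΔλ=-0.91956094; θ=atan2(y, x)=-159.4578° <0 so +360° → 200.5422° ≈ 200.5°
Leg 2: φ1=-1.0263967, φ2=-0.9935130, Δφ=0.0328837, Δλ=-5.2592722 rad; a=sin²(Δφ/2)+cosφ1·cosφ2·sin²(Δλ/2)=0.0681015030; c=2·atan2(√a, √(1-a))=0.528038539; dist=6371·c=3364.134 ≈ 3364.1 km; running total=14582.2 km
Leg 2 bearing: y=sinΔλ·cosφ2=0.46615169, x=cosφ1·sinφ2-sinφ1·cosφ2·cosΔλ=-0.19119977; θ=atan2(y, x)=112.3018° ≈ 112.3°
Leg 3: φ1=-0.9935130, φ2=0.5755450, Δφ=1.5690580, Δλ=-0.6828653 rad; a=sin²(Δφ/2)+cosφ1·cosφ2·sin²(Δλ/2)=0.5504605932; c=2·atan2(√a, √(1-a))=1.671889618; dist=6371·c=10651.609 ≈ 10651.6 km; running total=25233.8 km
Leg 3 bearing: y=sinΔλ·cosφ2=-0.52935869, x=cosφ1·sinφ2-sinφ1·cosφ2·cosΔλ=0.84237420; θ=atan2(y, x)=-32.1458° <0 so +360° → 327.8542° ≈ 327.9°
Leg 4: φ1=0.5755450, φ2=-0.5442355, Δφ=-1.1197806, Δλ=0.8129238 rad; a=sin²(Δφ/2)+cosφ1·cosφ2·sin²(Δλ/2)=0.3942436868; c=2·atan2(√a, √(1-a))=1.357673984; dist=6371·c=8649.741 ≈ 8649.7 km; running total=33883.5 km
Leg 4 bearing: y=sinΔλ·cosφ2=0.62136660, x=cosφ1·sinφ2-sinφ1·cosφ2·cosΔλ=-0.75443088; θ=atan2(y, x)=140.5243° ≈ 140.5°

Leg 1: dist=11218.1 km, bearing=200.5°
Leg 2: dist=3364.1 km, bearing=112.3°
Leg 3: dist=10651.6 km, bearing=327.9°
Leg 4: dist=8649.7 km, bearing=140.5°
Total: 33883.5 km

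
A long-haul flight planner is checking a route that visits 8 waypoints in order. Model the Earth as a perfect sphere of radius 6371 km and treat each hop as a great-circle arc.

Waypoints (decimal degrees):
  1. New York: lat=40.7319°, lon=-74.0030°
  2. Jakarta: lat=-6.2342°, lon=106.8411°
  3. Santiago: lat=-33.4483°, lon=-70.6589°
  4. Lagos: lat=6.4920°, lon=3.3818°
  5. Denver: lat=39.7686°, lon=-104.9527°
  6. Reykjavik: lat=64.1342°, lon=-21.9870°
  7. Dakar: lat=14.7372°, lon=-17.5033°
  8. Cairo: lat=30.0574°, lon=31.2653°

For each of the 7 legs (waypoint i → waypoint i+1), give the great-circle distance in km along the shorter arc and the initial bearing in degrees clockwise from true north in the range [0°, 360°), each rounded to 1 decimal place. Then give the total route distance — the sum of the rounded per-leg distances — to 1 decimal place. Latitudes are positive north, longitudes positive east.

Leg 1: φ1=0.7109058, φ2=-0.1088073, Δφ=-0.8197131, Δλ=3.1563250 rad; a=sin²(Δφ/2)+cosφ1·cosφ2·sin²(Δλ/2)=0.9120335894; c=2·atan2(√a, √(1-a))=2.539349887; dist=6371·c=16178.198 ≈ 16178.2 km; running total=16178.2 km
Leg 1 bearing: y=sinΔλ·cosφ2=-0.01464467, x=cosφ1·sinφ2-sinφ1·cosφ2·cosΔλ=0.56630276; θ=atan2(y, x)=-1.4813° <0 so +360° → 358.5187° ≈ 358.5°
Leg 2: φ1=-0.1088073, φ2=-0.5837830, Δφ=-0.4749756, Δλ=-3.0979594 rad; a=sin²(Δφ/2)+cosφ1·cosφ2·sin²(Δλ/2)=0.8844025839; c=2·atan2(√a, √(1-a))=2.447766940; dist=6371·c=15594.723 ≈ 15594.7 km; running total=31772.9 km
Leg 2 bearing: y=sinΔλ·cosφ2=-0.03639530, x=cosφ1·sinφ2-sinφ1·cosφ2·cosΔλ=-0.63844655; θ=atan2(y, x)=-176.7373° <0 so +360° → 183.2627° ≈ 183.3°
Leg 3: φ1=-0.5837830, φ2=0.1133068, Δφ=0.6970897, Δλ=1.2922540 rad; a=sin²(Δφ/2)+cosφ1·cosφ2·sin²(Δλ/2)=0.4171865051; c=2·atan2(√a, √(1-a))=1.404402579; dist=6371·c=8947.449 ≈ 8947.4 km; running total=40720.3 km
Leg 3 bearing: y=sinΔλ·cosφ2=0.95529205, x=cosφ1·sinφ2-sinφ1·cosφ2·cosΔλ=0.24491793; θ=atan2(y, x)=75.6202° ≈ 75.6°
Leg 4: φ1=0.1133068, φ2=0.6940930, Δφ=0.5807862, Δλ=-1.8907937 rad; a=sin²(Δφ/2)+cosφ1·cosφ2·sin²(Δλ/2)=0.5839541261; c=2·atan2(√a, √(1-a))=1.739503738; dist=6371·c=11082.378 ≈ 11082.4 km; running total=51802.7 km
Leg 4 bearing: y=sinΔλ·cosφ2=-0.72961545, x=cosφ1·sinφ2-sinφ1·cosφ2·cosΔλ=0.66292392; θ=atan2(y, x)=-47.7419° <0 so +360° → 312.2581° ≈ 312.3°
Leg 5: φ1=0.6940930, φ2=1.1193530, Δφ=0.4252599, Δλ=1.4480246 rad; a=sin²(Δφ/2)+cosφ1·cosφ2·sin²(Δλ/2)=0.1916655267; c=2·atan2(√a, √(1-a))=0.906292072; dist=6371·c=5773.987 ≈ 5774.0 km; running total=57576.7 km
Leg 5 bearing: y=sinΔλ·cosφ2=0.43298100, x=cosφ1·sinφ2-sinφ1·cosφ2·cosΔλ=0.65745483; θ=atan2(y, x)=33.3678° ≈ 33.4°
Leg 6: φ1=1.1193530, φ2=0.2572127, Δφ=-0.8621403, Δλ=0.0782553 rad; a=sin²(Δφ/2)+cosφ1·cosφ2·sin²(Δλ/2)=0.1752386222; c=2·atan2(√a, √(1-a))=0.863839729; dist=6371·c=5503.523 ≈ 5503.5 km; running total=63080.2 km
Leg 6 bearing: y=sinΔλ·cosφ2=0.07560373, x=cosφ1·sinφ2-sinφ1·cosφ2·cosΔλ=-0.75657403; θ=atan2(y, x)=174.2934° ≈ 174.3°
Leg 7: φ1=0.2572127, φ2=0.5246006, Δφ=0.2673879, Δλ=0.8511726 rad; a=sin²(Δφ/2)+cosφ1·cosφ2·sin²(Δλ/2)=0.1604424182; c=2·atan2(√a, √(1-a))=0.824239813; dist=6371·c=5251.232 ≈ 5251.2 km; running total=68331.4 km
Leg 7 bearing: y=sinΔλ·cosφ2=0.65092067, x=cosφ1·sinφ2-sinφ1·cosφ2·cosΔλ=0.33927110; θ=atan2(y, x)=62.4707° ≈ 62.5°

Leg 1: dist=16178.2 km, bearing=358.5°
Leg 2: dist=15594.7 km, bearing=183.3°
Leg 3: dist=8947.4 km, bearing=75.6°
Leg 4: dist=11082.4 km, bearing=312.3°
Leg 5: dist=5774.0 km, bearing=33.4°
Leg 6: dist=5503.5 km, bearing=174.3°
Leg 7: dist=5251.2 km, bearing=62.5°
Total: 68331.4 km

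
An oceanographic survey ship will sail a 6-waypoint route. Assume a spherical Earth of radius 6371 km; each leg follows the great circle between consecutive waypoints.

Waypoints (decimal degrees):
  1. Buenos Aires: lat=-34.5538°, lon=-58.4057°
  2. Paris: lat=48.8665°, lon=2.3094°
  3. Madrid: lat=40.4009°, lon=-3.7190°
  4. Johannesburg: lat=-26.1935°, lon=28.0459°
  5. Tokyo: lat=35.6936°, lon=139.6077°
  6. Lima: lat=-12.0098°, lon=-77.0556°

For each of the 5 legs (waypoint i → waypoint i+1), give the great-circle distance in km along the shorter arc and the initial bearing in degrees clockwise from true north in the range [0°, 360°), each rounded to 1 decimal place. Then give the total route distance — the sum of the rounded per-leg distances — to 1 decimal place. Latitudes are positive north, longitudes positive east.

Leg 1: φ1=-0.6030776, φ2=0.8528813, Δφ=1.4559589, Δλ=1.0596784 rad; a=sin²(Δφ/2)+cosφ1·cosφ2·sin²(Δλ/2)=0.5810890869; c=2·atan2(√a, √(1-a))=1.733693978; dist=6371·c=11045.364 ≈ 11045.4 km; running total=11045.4 km
Leg 1 bearing: y=sinΔλ·cosφ2=0.57374571, x=cosφ1·sinφ2-sinφ1·cosφ2·cosΔλ=0.80281636; θ=atan2(y, x)=35.5521° ≈ 35.6°
Leg 2: φ1=0.8528813, φ2=0.7051287, Δφ=-0.1477526, Δλ=-0.1052154 rad; a=sin²(Δφ/2)+cosφ1·cosφ2·sin²(Δλ/2)=0.0068329087; c=2·atan2(√a, √(1-a))=0.165511674; dist=6371·c=1054.475 ≈ 1054.5 km; running total=12099.9 km
Leg 2 bearing: y=sinΔλ·cosφ2=-0.07997676, x=cosφ1·sinφ2-sinφ1·cosφ2·cosΔλ=-0.14404374; θ=atan2(y, x)=-150.9598° <0 so +360° → 209.0402° ≈ 209.0°
Leg 3: φ1=0.7051287, φ2=-0.4571628, Δφ=-1.1622915, Δλ=0.5544021 rad; a=sin²(Δφ/2)+cosφ1·cosφ2·sin²(Δλ/2)=0.3525570496; c=2·atan2(√a, √(1-a))=1.271460219; dist=6371·c=8100.473 ≈ 8100.5 km; running total=20200.4 km
Leg 3 bearing: y=sinΔλ·cosφ2=0.47237461, x=cosφ1·sinφ2-sinφ1·cosφ2·cosΔλ=-0.83060492; θ=atan2(y, x)=150.3726° ≈ 150.4°
Leg 4: φ1=-0.4571628, φ2=0.6229708, Δφ=1.0801337, Δλ=1.9471207 rad; a=sin²(Δφ/2)+cosφ1·cosφ2·sin²(Δλ/2)=0.7626778015; c=2·atan2(√a, √(1-a))=2.123929308; dist=6371·c=13531.554 ≈ 13531.6 km; running total=33732.0 km
Leg 4 bearing: y=sinΔλ·cosφ2=0.75531593, x=cosφ1·sinφ2-sinφ1·cosφ2·cosΔλ=0.39178991; θ=atan2(y, x)=62.5838° ≈ 62.6°
Leg 5: φ1=0.6229708, φ2=-0.2096106, Δφ=-0.8325814, Δλ=-3.7814880 rad; a=sin²(Δφ/2)+cosφ1·cosφ2·sin²(Δλ/2)=0.8793081001; c=2·atan2(√a, √(1-a))=2.431982910; dist=6371·c=15494.163 ≈ 15494.2 km; running total=49226.2 km
Leg 5 bearing: y=sinΔλ·cosφ2=0.58404190, x=cosφ1·sinφ2-sinφ1·cosφ2·cosΔλ=0.28878456; θ=atan2(y, x)=63.6895° ≈ 63.7°

Leg 1: dist=11045.4 km, bearing=35.6°
Leg 2: dist=1054.5 km, bearing=209.0°
Leg 3: dist=8100.5 km, bearing=150.4°
Leg 4: dist=13531.6 km, bearing=62.6°
Leg 5: dist=15494.2 km, bearing=63.7°
Total: 49226.2 km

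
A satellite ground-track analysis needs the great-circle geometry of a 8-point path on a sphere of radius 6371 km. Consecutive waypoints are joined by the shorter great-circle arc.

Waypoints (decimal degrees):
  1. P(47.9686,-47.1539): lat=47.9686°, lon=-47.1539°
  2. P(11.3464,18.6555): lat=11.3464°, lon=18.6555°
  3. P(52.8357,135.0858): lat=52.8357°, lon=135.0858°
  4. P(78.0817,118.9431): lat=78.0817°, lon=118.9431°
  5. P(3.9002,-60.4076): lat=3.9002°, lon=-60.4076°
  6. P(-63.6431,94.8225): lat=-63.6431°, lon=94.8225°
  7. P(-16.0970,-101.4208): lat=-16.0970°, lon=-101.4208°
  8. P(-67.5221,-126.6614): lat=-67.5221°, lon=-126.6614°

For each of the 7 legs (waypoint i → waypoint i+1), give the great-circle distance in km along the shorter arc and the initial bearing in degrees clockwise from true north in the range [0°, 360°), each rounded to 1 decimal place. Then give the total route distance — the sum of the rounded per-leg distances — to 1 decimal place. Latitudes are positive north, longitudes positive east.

Leg 1: φ1=0.8372100, φ2=0.1980320, Δφ=-0.6391780, Δλ=1.1485907 rad; a=sin²(Δφ/2)+cosφ1·cosφ2·sin²(Δλ/2)=0.2924345493; c=2·atan2(√a, √(1-a))=1.142709643; dist=6371·c=7280.203 ≈ 7280.2 km; running total=7280.2 km
Leg 1 bearing: y=sinΔλ·cosφ2=0.89435925, x=cosφ1·sinφ2-sinφ1·cosφ2·cosΔλ=-0.16669693; θ=atan2(y, x)=100.5580° ≈ 100.6°
Leg 2: φ1=0.1980320, φ2=0.9221569, Δφ=0.7241249, Δλ=2.0320921 rad; a=sin²(Δφ/2)+cosφ1·cosφ2·sin²(Δλ/2)=0.5534262836; c=2·atan2(√a, √(1-a))=1.677853277; dist=6371·c=10689.603 ≈ 10689.6 km; running total=17969.8 km
Leg 2 bearing: y=sinΔλ·cosφ2=0.54095976, x=cosφ1·sinφ2-sinφ1·cosφ2·cosΔλ=0.83423322; θ=atan2(y, x)=32.9615° ≈ 33.0°
Leg 3: φ1=0.9221569, φ2=1.3627828, Δφ=0.4406258, Δλ=-0.2817433 rad; a=sin²(Δφ/2)+cosφ1·cosφ2·sin²(Δλ/2)=0.0502169902; c=2·atan2(√a, √(1-a))=0.452021410; dist=6371·c=2879.828 ≈ 2879.8 km; running total=20849.6 km
Leg 3 bearing: y=sinΔλ·cosφ2=-0.05741796, x=cosφ1·sinφ2-sinφ1·cosφ2·cosΔλ=0.43299440; θ=atan2(y, x)=-7.5537° <0 so +360° → 352.4463° ≈ 352.4°
Leg 4: φ1=1.3627828, φ2=0.0680713, Δφ=-1.2947114, Δλ=-3.1302602 rad; a=sin²(Δφ/2)+cosφ1·cosφ2·sin²(Δλ/2)=0.5697363471; c=2·atan2(√a, √(1-a))=1.710725211; dist=6371·c=10899.030 ≈ 10899.0 km; running total=31748.6 km
Leg 4 bearing: y=sinΔλ·cosφ2=-0.01130594, x=cosφ1·sinφ2-sinφ1·cosφ2·cosΔλ=0.99016137; θ=atan2(y, x)=-0.6542° <0 so +360° → 359.3458° ≈ 359.3°
Leg 5: φ1=0.0680713, φ2=-1.1107816, Δφ=-1.1788530, Δλ=2.7092763 rad; a=sin²(Δφ/2)+cosφ1·cosφ2·sin²(Δλ/2)=0.7315650807; c=2·atan2(√a, √(1-a))=2.052320036; dist=6371·c=13075.331 ≈ 13075.3 km; running total=44823.9 km
Leg 5 bearing: y=sinΔλ·cosφ2=0.18600873, x=cosφ1·sinφ2-sinφ1·cosφ2·cosΔλ=-0.86655133; θ=atan2(y, x)=167.8851° ≈ 167.9°
Leg 6: φ1=-1.1107816, φ2=-0.2809456, Δφ=0.8298360, Δλ=-3.4250917 rad; a=sin²(Δφ/2)+cosφ1·cosφ2·sin²(Δλ/2)=0.5805432933; c=2·atan2(√a, √(1-a))=1.732587846; dist=6371·c=11038.317 ≈ 11038.3 km; running total=55862.2 km
Leg 6 bearing: y=sinΔλ·cosφ2=0.26875008, x=cosφ1·sinφ2-sinφ1·cosφ2·cosΔλ=-0.94964441; θ=atan2(y, x)=164.1984° ≈ 164.2°
Leg 7: φ1=-0.2809456, φ2=-1.1784830, Δφ=-0.8975373, Δλ=-0.4405316 rad; a=sin²(Δφ/2)+cosφ1·cosφ2·sin²(Δλ/2)=0.2057671630; c=2·atan2(√a, √(1-a))=0.941636491; dist=6371·c=5999.166 ≈ 5999.2 km; running total=61861.4 km
Leg 7 bearing: y=sinΔλ·cosφ2=-0.16303203, x=cosφ1·sinφ2-sinφ1·cosφ2·cosΔλ=-0.79191458; θ=atan2(y, x)=-168.3670° <0 so +360° → 191.6330° ≈ 191.6°

Leg 1: dist=7280.2 km, bearing=100.6°
Leg 2: dist=10689.6 km, bearing=33.0°
Leg 3: dist=2879.8 km, bearing=352.4°
Leg 4: dist=10899.0 km, bearing=359.3°
Leg 5: dist=13075.3 km, bearing=167.9°
Leg 6: dist=11038.3 km, bearing=164.2°
Leg 7: dist=5999.2 km, bearing=191.6°
Total: 61861.4 km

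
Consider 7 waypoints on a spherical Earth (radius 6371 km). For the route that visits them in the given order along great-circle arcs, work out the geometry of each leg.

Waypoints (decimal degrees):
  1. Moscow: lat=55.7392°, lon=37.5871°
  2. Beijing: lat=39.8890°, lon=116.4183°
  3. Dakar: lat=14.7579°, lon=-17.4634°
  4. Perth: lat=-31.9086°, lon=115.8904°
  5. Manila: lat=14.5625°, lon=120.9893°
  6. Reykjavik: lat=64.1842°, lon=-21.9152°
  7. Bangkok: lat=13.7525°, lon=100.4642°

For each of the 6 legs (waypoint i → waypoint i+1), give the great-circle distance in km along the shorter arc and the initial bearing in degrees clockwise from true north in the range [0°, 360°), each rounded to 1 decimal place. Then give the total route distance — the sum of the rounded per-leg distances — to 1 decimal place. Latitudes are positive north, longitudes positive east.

Leg 1: dist=5798.0 km, bearing=72.4°
Leg 2: dist=12292.1 km, bearing=311.9°
Leg 3: dist=14931.4 km, bearing=120.4°
Leg 4: dist=5195.9 km, bearing=6.8°
Leg 5: dist=10708.8 km, bearing=344.7°
Leg 6: dist=10087.3 km, bearing=55.1°
Total: 59013.5 km

Leg 1: φ1=0.9728326, φ2=0.6961944, Δφ=-0.2766382, Δλ=1.3758640 rad; a=sin²(Δφ/2)+cosφ1·cosφ2·sin²(Δλ/2)=0.1931523563; c=2·atan2(√a, √(1-a))=0.910063915; dist=6371·c=5798.017 ≈ 5798.0 km; running total=5798.0 km
Leg 1 bearing: y=sinΔλ·cosφ2=0.75275644, x=cosφ1·sinφ2-sinφ1·cosφ2·cosΔλ=0.23819284; θ=atan2(y, x)=72.4412° ≈ 72.4°
Leg 2: φ1=0.6961944, φ2=0.2575739, Δφ=-0.4386204, Δλ=-2.3366765 rad; a=sin²(Δφ/2)+cosφ1·cosφ2·sin²(Δλ/2)=0.6754772266; c=2·atan2(√a, √(1-a))=1.929386524; dist=6371·c=12292.122 ≈ 12292.1 km; running total=18090.1 km
Leg 2 bearing: y=sinΔλ·cosφ2=-0.69699485, x=cosφ1·sinφ2-sinφ1·cosφ2·cosΔλ=0.62532323; θ=atan2(y, x)=-48.1025° <0 so +360° → 311.8975° ≈ 311.9°
Leg 3: φ1=0.2575739, φ2=-0.5569101, Δφ=-0.8144841, Δλ=2.3274629 rad; a=sin²(Δφ/2)+cosφ1·cosφ2·sin²(Δλ/2)=0.8490925976; c=2·atan2(√a, √(1-a))=2.343655743; dist=6371·c=14931.431 ≈ 14931.4 km; running total=33021.5 km
Leg 3 bearing: y=sinΔλ·cosφ2=0.61725380, x=cosφ1·sinφ2-sinφ1·cosφ2·cosΔλ=-0.36267780; θ=atan2(y, x)=120.4371° ≈ 120.4°
Leg 4: φ1=-0.5569101, φ2=0.2541636, Δφ=0.8110737, Δλ=0.0889926 rad; a=sin²(Δφ/2)+cosφ1·cosφ2·sin²(Δλ/2)=0.1572654869; c=2·atan2(√a, √(1-a))=0.815548647; dist=6371·c=5195.860 ≈ 5195.9 km; running total=38217.4 km
Leg 4 bearing: y=sinΔλ·cosφ2=0.08601997, x=cosφ1·sinφ2-sinφ1·cosφ2·cosΔλ=0.72300261; θ=atan2(y, x)=6.7849° ≈ 6.8°
Leg 5: φ1=0.2541636, φ2=1.1202256, Δφ=0.8660620, Δλ=-2.4941540 rad; a=sin²(Δφ/2)+cosφ1·cosφ2·sin²(Δλ/2)=0.5549253031; c=2·atan2(√a, √(1-a))=1.680869072; dist=6371·c=10708.817 ≈ 10708.8 km; running total=48926.2 km
Leg 5 bearing: y=sinΔλ·cosφ2=-0.26265735, x=cosφ1·sinφ2-sinφ1·cosφ2·cosΔλ=0.95861565; θ=atan2(y, x)=-15.3228° <0 so +360° → 344.6772° ≈ 344.7°
Leg 6: φ1=1.1202256, φ2=0.2400264, Δφ=-0.8801992, Δλ=2.1359235 rad; a=sin²(Δφ/2)+cosφ1·cosφ2·sin²(Δλ/2)=0.5062604464; c=2·atan2(√a, √(1-a))=1.583317547; dist=6371·c=10087.316 ≈ 10087.3 km; running total=59013.5 km
Leg 6 bearing: y=sinΔλ·cosφ2=0.82030955, x=cosφ1·sinφ2-sinφ1·cosφ2·cosΔλ=0.57178271; θ=atan2(y, x)=55.1222° ≈ 55.1°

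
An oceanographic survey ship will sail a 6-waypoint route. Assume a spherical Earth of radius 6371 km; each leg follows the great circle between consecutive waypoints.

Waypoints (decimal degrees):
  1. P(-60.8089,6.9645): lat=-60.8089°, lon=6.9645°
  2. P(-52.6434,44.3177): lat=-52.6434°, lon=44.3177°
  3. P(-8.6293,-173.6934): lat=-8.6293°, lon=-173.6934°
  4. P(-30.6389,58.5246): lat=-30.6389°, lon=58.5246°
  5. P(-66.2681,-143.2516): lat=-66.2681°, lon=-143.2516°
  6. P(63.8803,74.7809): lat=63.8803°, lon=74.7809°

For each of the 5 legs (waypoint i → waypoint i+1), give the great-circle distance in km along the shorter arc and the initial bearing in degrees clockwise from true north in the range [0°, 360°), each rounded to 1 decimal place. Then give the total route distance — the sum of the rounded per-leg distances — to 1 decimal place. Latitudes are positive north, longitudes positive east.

Leg 1: φ1=-1.0613155, φ2=-0.9188007, Δφ=0.1425149, Δλ=0.6519363 rad; a=sin²(Δφ/2)+cosφ1·cosφ2·sin²(Δλ/2)=0.0354159503; c=2·atan2(√a, √(1-a))=0.378640349; dist=6371·c=2412.318 ≈ 2412.3 km; running total=2412.3 km
Leg 1 bearing: y=sinΔλ·cosφ2=0.36814597, x=cosφ1·sinφ2-sinφ1·cosφ2·cosΔλ=0.03339447; θ=atan2(y, x)=84.8169° ≈ 84.8°
Leg 2: φ1=-0.9188007, φ2=-0.1506097, Δφ=0.7681910, Δλ=-3.8050115 rad; a=sin²(Δφ/2)+cosφ1·cosφ2·sin²(Δλ/2)=0.6766981943; c=2·atan2(√a, √(1-a))=1.931995614; dist=6371·c=12308.744 ≈ 12308.7 km; running total=14721.0 km
Leg 2 bearing: y=sinΔλ·cosφ2=0.60884298, x=cosφ1·sinφ2-sinφ1·cosφ2·cosΔλ=-0.71022618; θ=atan2(y, x)=139.3951° ≈ 139.4°
Leg 3: φ1=-0.1506097, φ2=-0.5347497, Δφ=-0.3841400, Δλ=4.0529687 rad; a=sin²(Δφ/2)+cosφ1·cosφ2·sin²(Δλ/2)=0.7223486825; c=2·atan2(√a, √(1-a))=2.031632677; dist=6371·c=12943.532 ≈ 12943.5 km; running total=27664.5 km
Leg 3 bearing: y=sinΔλ·cosφ2=-0.68001202, x=cosφ1·sinφ2-sinφ1·cosφ2·cosΔλ=-0.58294760; θ=atan2(y, x)=-130.6052° <0 so +360° → 229.3948° ≈ 229.4°
Leg 4: φ1=-0.5347497, φ2=-1.1565965, Δφ=-0.6218468, Δλ=-3.5216590 rad; a=sin²(Δφ/2)+cosφ1·cosφ2·sin²(Δλ/2)=0.4275159203; c=2·atan2(√a, √(1-a))=1.425315535; dist=6371·c=9080.685 ≈ 9080.7 km; running total=36745.2 km
Leg 4 bearing: y=sinΔλ·cosφ2=0.14930454, x=cosφ1·sinφ2-sinφ1·cosφ2·cosΔλ=-0.97810653; θ=atan2(y, x)=171.3210° ≈ 171.3°
Leg 5: φ1=-1.1565965, φ2=1.1149216, Δφ=2.2715181, Δλ=3.8053850 rad; a=sin²(Δφ/2)+cosφ1·cosφ2·sin²(Δλ/2)=0.9807546709; c=2·atan2(√a, √(1-a))=2.863239833; dist=6371·c=18241.701 ≈ 18241.7 km; running total=54986.9 km
Leg 5 bearing: y=sinΔλ·cosφ2=-0.27124042, x=cosφ1·sinφ2-sinφ1·cosφ2·cosΔλ=0.04391378; θ=atan2(y, x)=-80.8036° <0 so +360° → 279.1964° ≈ 279.2°

Leg 1: dist=2412.3 km, bearing=84.8°
Leg 2: dist=12308.7 km, bearing=139.4°
Leg 3: dist=12943.5 km, bearing=229.4°
Leg 4: dist=9080.7 km, bearing=171.3°
Leg 5: dist=18241.7 km, bearing=279.2°
Total: 54986.9 km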